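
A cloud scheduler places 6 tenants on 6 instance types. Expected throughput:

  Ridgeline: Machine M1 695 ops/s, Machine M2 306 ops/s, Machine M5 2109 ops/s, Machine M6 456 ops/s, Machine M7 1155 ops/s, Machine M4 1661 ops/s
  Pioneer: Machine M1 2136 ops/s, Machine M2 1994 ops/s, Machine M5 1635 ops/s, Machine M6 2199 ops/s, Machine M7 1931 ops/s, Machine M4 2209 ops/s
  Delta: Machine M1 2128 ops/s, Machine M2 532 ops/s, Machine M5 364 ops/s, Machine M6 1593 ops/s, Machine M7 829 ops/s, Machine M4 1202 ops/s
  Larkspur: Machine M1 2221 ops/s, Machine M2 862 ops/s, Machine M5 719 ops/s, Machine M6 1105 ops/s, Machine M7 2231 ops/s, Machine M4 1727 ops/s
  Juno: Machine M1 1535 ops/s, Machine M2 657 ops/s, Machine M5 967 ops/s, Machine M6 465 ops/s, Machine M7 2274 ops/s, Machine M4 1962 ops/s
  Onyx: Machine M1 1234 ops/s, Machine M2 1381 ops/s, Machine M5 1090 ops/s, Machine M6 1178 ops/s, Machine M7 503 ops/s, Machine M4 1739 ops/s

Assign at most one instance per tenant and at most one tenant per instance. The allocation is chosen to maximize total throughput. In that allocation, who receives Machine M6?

Pioneer receives Machine M6.

Optimal: Ridgeline→Machine M5 (2109 ops/s), Pioneer→Machine M6 (2199 ops/s), Delta→Machine M1 (2128 ops/s), Larkspur→Machine M7 (2231 ops/s), Juno→Machine M4 (1962 ops/s), Onyx→Machine M2 (1381 ops/s) — total 2109+2199+2128+2231+1962+1381 = 12010 ops/s.
Max-entry greedy (repeatedly take the single best remaining cell) gives 11787 ops/s, worse by 223.
Pioneer's own top instance is Machine M4 (2209 ops/s), but forcing Pioneer→Machine M4 and reassigning the rest optimally gives only 11787 ops/s — worse by 223.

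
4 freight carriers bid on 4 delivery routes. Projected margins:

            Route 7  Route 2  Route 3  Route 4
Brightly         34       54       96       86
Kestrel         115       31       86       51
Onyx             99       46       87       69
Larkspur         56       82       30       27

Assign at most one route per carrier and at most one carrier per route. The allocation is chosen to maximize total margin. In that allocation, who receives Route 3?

This is a one-to-one assignment (maximum-weight bipartite matching).
Optimal: Brightly→Route 4 ($86k), Kestrel→Route 7 ($115k), Onyx→Route 3 ($87k), Larkspur→Route 2 ($82k) — total 86+115+87+82 = $370k.
Max-entry greedy (repeatedly take the single best remaining cell) gives $362k, worse by 8.
Next-best assignment: Brightly→Route 3, Kestrel→Route 7, Onyx→Route 4, Larkspur→Route 2 = $362k.
Every other assignment is strictly worse.
Onyx's own top route is Route 7 ($99k), but forcing Onyx→Route 7 and reassigning the rest optimally gives only $353k — worse by 17.

Onyx receives Route 3.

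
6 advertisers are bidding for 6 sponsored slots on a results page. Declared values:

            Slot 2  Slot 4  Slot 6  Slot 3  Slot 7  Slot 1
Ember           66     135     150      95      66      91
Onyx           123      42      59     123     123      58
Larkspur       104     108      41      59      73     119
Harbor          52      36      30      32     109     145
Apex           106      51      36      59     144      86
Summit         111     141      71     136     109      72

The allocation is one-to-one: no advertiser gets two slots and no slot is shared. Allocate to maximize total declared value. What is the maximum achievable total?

Maximum total: $807

Optimal: Ember→Slot 6 ($150), Onyx→Slot 3 ($123), Larkspur→Slot 2 ($104), Harbor→Slot 1 ($145), Apex→Slot 7 ($144), Summit→Slot 4 ($141) — total 150+123+104+145+144+141 = $807.
Row-greedy (each advertiser in turn takes its best remaining slot) gives $701, worse by 106.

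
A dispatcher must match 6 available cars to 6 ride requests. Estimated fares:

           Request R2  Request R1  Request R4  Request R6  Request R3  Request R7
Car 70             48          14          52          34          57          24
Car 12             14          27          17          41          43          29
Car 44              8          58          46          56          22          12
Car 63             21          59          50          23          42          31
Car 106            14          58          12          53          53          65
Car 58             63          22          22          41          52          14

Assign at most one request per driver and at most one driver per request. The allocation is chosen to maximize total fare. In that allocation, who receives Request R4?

Car 70 receives Request R4.

This is the linear assignment problem.
Optimal: Car 70→Request R4 ($52), Car 12→Request R3 ($43), Car 44→Request R6 ($56), Car 63→Request R1 ($59), Car 106→Request R7 ($65), Car 58→Request R2 ($63) — total 52+43+56+59+65+63 = $338.
Next-best assignment: Car 70→Request R3, Car 12→Request R6, Car 44→Request R1, Car 63→Request R4, Car 106→Request R7, Car 58→Request R2 = $334.
Every other assignment is strictly worse.
Car 70's own top request is Request R3 ($57), but forcing Car 70→Request R3 and reassigning the rest optimally gives only $334 — worse by 4.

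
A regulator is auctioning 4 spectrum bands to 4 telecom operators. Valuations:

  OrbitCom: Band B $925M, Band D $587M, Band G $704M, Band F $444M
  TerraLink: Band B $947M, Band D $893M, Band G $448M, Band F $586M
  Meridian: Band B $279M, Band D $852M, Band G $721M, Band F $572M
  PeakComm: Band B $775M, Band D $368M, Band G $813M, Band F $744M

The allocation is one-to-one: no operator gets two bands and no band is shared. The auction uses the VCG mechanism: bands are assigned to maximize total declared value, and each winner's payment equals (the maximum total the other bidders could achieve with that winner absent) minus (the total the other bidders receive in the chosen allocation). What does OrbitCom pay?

OrbitCom pays $254M.

Efficient allocation: OrbitCom→Band B ($925M), TerraLink→Band D ($893M), Meridian→Band G ($721M), PeakComm→Band F ($744M); total welfare W = $3283M.
OrbitCom receives Band B at value $925M, so the others get W − 925 = $2358M.
Without OrbitCom: best allocation of the remaining 3 bidders over all 4 bands is TerraLink→Band B ($947M), Meridian→Band D ($852M), PeakComm→Band G ($813M), total $2612M.
VCG payment = (others' best without OrbitCom) − (others' welfare with OrbitCom) = 2612 − 2358 = $254M.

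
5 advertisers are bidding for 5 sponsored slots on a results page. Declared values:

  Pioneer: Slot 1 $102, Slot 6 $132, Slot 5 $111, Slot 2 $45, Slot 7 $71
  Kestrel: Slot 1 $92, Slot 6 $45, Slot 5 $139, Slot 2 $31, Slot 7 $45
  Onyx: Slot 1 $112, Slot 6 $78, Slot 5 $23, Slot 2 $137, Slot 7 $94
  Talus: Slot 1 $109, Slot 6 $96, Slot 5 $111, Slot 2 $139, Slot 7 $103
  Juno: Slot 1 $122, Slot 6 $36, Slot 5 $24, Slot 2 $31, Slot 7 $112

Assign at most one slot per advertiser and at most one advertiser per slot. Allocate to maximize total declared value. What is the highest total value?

Maximum total: $634

This is the linear assignment problem.
Optimal: Pioneer→Slot 6 ($132), Kestrel→Slot 5 ($139), Onyx→Slot 1 ($112), Talus→Slot 2 ($139), Juno→Slot 7 ($112) — total 132+139+112+139+112 = $634.
Max-entry greedy (repeatedly take the single best remaining cell) gives $626, worse by 8.
Next-best assignment: Pioneer→Slot 6, Kestrel→Slot 5, Onyx→Slot 2, Talus→Slot 7, Juno→Slot 1 = $633.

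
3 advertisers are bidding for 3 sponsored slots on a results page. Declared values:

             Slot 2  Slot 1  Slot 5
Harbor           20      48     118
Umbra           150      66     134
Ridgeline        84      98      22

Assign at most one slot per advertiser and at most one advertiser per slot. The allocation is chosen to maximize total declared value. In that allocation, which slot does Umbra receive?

Umbra receives Slot 2.

Optimal: Harbor→Slot 5 ($118), Umbra→Slot 2 ($150), Ridgeline→Slot 1 ($98) — total 118+150+98 = $366.
Next-best assignment: Harbor→Slot 5, Umbra→Slot 1, Ridgeline→Slot 2 = $268.
Swapping Harbor↔Umbra (Harbor→Slot 2 $20, Umbra→Slot 5 $134) loses 114.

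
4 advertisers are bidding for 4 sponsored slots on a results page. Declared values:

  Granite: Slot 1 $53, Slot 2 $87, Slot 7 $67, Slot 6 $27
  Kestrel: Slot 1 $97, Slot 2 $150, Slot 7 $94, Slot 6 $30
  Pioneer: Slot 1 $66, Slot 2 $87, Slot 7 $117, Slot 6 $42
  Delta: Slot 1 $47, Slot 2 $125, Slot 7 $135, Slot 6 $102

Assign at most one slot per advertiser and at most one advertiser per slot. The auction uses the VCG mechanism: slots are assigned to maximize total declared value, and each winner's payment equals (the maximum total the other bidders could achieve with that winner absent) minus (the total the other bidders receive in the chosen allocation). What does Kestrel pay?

Kestrel pays $34.

Efficient allocation: Granite→Slot 1 ($53), Kestrel→Slot 2 ($150), Pioneer→Slot 7 ($117), Delta→Slot 6 ($102); total welfare W = $422.
Kestrel receives Slot 2 at value $150, so the others get W − 150 = $272.
Without Kestrel: best allocation of the remaining 3 bidders over all 4 slots is Granite→Slot 2 ($87), Pioneer→Slot 7 ($117), Delta→Slot 6 ($102), total $306.
VCG payment = (others' best without Kestrel) − (others' welfare with Kestrel) = 306 − 272 = $34.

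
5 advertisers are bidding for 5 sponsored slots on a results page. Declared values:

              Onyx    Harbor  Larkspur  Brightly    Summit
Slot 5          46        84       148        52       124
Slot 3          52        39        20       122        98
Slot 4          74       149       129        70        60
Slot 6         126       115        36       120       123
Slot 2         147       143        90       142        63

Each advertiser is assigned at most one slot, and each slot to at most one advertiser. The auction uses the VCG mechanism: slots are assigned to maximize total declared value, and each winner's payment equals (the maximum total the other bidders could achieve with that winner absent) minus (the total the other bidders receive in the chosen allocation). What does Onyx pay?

Efficient allocation: Onyx→Slot 2 ($147), Harbor→Slot 4 ($149), Larkspur→Slot 5 ($148), Brightly→Slot 3 ($122), Summit→Slot 6 ($123); total welfare W = $689.
Onyx receives Slot 2 at value $147, so the others get W − 147 = $542.
Without Onyx: best allocation of the remaining 4 bidders over all 5 slots is Harbor→Slot 4 ($149), Larkspur→Slot 5 ($148), Brightly→Slot 2 ($142), Summit→Slot 6 ($123), total $562.
VCG payment = (others' best without Onyx) − (others' welfare with Onyx) = 562 − 542 = $20.

Onyx pays $20.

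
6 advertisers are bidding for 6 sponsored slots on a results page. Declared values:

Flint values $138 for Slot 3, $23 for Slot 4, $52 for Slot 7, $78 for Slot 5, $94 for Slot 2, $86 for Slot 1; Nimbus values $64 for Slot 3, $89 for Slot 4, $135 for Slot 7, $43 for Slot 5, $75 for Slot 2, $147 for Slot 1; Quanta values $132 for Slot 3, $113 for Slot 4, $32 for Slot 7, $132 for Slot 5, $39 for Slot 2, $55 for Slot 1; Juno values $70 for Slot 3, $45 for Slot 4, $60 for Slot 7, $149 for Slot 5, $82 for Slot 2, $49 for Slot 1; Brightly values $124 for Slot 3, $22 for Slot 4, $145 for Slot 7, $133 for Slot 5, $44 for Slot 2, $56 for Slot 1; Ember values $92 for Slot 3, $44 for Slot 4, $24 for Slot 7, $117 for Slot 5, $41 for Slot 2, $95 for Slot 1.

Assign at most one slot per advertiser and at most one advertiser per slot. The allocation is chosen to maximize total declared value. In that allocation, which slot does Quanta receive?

Quanta receives Slot 4.

Optimal: Flint→Slot 3 ($138), Nimbus→Slot 1 ($147), Quanta→Slot 4 ($113), Juno→Slot 2 ($82), Brightly→Slot 7 ($145), Ember→Slot 5 ($117) — total 138+147+113+82+145+117 = $742.
Row-greedy (each advertiser in turn takes its best remaining slot) gives $688, worse by 54.
Next-best assignment: Flint→Slot 2, Nimbus→Slot 1, Quanta→Slot 4, Juno→Slot 5, Brightly→Slot 7, Ember→Slot 3 = $740.
Checked against all permutations: $742 is optimal.
Quanta's own top slot is Slot 3 ($132), but forcing Quanta→Slot 3 and reassigning the rest optimally gives only $711 — worse by 31.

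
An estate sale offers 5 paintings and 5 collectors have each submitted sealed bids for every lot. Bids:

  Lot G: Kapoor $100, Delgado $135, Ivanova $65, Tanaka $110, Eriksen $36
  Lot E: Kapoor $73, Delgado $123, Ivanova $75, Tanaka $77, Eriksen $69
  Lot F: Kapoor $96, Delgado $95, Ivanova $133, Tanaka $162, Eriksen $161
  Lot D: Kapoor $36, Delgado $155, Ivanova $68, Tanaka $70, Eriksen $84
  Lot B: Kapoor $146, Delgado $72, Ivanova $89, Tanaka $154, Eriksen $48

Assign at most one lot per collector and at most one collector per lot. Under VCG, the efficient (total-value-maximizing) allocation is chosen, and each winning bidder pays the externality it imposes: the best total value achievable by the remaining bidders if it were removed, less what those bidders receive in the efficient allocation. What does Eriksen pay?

Efficient allocation: Kapoor→Lot B ($146), Delgado→Lot D ($155), Ivanova→Lot E ($75), Tanaka→Lot G ($110), Eriksen→Lot F ($161); total welfare W = $647.
Eriksen receives Lot F at value $161, so the others get W − 161 = $486.
Without Eriksen: best allocation of the remaining 4 bidders over all 5 lots is Kapoor→Lot B ($146), Delgado→Lot D ($155), Ivanova→Lot F ($133), Tanaka→Lot G ($110), total $544.
VCG payment = (others' best without Eriksen) − (others' welfare with Eriksen) = 544 − 486 = $58.

Eriksen pays $58.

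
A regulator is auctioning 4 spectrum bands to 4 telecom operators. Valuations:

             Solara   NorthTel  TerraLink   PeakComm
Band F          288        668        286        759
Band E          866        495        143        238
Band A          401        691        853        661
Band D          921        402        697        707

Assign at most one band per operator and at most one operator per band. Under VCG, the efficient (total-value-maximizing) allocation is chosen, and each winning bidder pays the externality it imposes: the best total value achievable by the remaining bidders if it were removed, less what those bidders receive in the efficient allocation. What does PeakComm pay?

Efficient allocation: Solara→Band E ($866M), NorthTel→Band F ($668M), TerraLink→Band A ($853M), PeakComm→Band D ($707M); total welfare W = $3094M.
PeakComm receives Band D at value $707M, so the others get W − 707 = $2387M.
Without PeakComm: best allocation of the remaining 3 bidders over all 4 bands is Solara→Band D ($921M), NorthTel→Band F ($668M), TerraLink→Band A ($853M), total $2442M.
VCG payment = (others' best without PeakComm) − (others' welfare with PeakComm) = 2442 − 2387 = $55M.

PeakComm pays $55M.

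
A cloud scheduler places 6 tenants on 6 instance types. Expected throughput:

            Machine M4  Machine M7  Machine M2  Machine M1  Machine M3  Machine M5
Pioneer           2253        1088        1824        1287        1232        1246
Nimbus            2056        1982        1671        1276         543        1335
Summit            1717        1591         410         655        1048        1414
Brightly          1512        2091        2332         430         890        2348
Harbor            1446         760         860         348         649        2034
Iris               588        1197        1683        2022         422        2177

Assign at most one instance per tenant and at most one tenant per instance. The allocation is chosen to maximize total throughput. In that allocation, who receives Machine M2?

This is a one-to-one assignment (maximum-weight bipartite matching).
Optimal: Pioneer→Machine M4 (2253 ops/s), Nimbus→Machine M7 (1982 ops/s), Summit→Machine M3 (1048 ops/s), Brightly→Machine M2 (2332 ops/s), Harbor→Machine M5 (2034 ops/s), Iris→Machine M1 (2022 ops/s) — total 2253+1982+1048+2332+2034+2022 = 11671 ops/s.
Max-entry greedy (repeatedly take the single best remaining cell) gives 10513 ops/s, worse by 1158.
Next-best assignment: Pioneer→Machine M3, Nimbus→Machine M7, Summit→Machine M4, Brightly→Machine M2, Harbor→Machine M5, Iris→Machine M1 = 11319 ops/s.
Brightly's own top instance is Machine M5 (2348 ops/s), but forcing Brightly→Machine M5 and reassigning the rest optimally gives only 10670 ops/s — worse by 1001.

Brightly receives Machine M2.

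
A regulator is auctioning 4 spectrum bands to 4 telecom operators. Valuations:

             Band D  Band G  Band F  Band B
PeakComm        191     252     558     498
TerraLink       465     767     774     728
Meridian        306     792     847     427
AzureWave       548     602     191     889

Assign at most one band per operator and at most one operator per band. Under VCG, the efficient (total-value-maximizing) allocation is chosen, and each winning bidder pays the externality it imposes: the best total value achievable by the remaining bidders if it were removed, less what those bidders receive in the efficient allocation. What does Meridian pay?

Efficient allocation: PeakComm→Band F ($558M), TerraLink→Band D ($465M), Meridian→Band G ($792M), AzureWave→Band B ($889M); total welfare W = $2704M.
Meridian receives Band G at value $792M, so the others get W − 792 = $1912M.
Without Meridian: best allocation of the remaining 3 bidders over all 4 bands is PeakComm→Band F ($558M), TerraLink→Band G ($767M), AzureWave→Band B ($889M), total $2214M.
VCG payment = (others' best without Meridian) − (others' welfare with Meridian) = 2214 − 1912 = $302M.

Meridian pays $302M.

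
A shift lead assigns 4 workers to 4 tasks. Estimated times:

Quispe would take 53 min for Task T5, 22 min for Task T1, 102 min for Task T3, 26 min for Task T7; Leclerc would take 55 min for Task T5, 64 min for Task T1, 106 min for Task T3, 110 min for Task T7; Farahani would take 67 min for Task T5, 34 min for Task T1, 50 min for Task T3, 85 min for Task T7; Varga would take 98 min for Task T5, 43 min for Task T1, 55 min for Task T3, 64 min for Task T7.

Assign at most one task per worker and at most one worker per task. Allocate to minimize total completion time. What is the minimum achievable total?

Min total: 170 min

This is the linear assignment problem.
Optimal: Quispe→Task T7 (26 min), Leclerc→Task T5 (55 min), Farahani→Task T1 (34 min), Varga→Task T3 (55 min) — total 26+55+34+55 = 170 min.
Min-entry greedy (repeatedly take the single cheapest remaining cell) gives 191 min, worse by 21.
Next-best assignment: Quispe→Task T7, Leclerc→Task T5, Farahani→Task T3, Varga→Task T1 = 174 min.
Swapping Varga↔Leclerc (Varga→Task T5 98 min, Leclerc→Task T3 106 min) adds 94.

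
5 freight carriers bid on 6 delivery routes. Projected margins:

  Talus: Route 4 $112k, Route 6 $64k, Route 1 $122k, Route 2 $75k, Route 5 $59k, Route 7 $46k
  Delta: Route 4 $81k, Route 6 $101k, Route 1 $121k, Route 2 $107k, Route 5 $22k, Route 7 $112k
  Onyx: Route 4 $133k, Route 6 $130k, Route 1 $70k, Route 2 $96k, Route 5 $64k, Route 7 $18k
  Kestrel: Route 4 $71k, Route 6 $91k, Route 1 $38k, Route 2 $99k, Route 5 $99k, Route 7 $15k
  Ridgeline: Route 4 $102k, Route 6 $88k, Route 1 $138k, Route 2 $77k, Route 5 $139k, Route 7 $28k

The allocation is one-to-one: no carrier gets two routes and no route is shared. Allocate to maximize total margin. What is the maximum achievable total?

Max total: $605k

Optimal: Talus→Route 1 ($122k), Delta→Route 7 ($112k), Onyx→Route 4 ($133k), Kestrel→Route 2 ($99k), Ridgeline→Route 5 ($139k) — total 122+112+133+99+139 = $605k.
Column-greedy (each route in turn goes to its best remaining carrier) gives $530k, worse by 75.
Next-best assignment: Talus→Route 1, Delta→Route 7, Onyx→Route 6, Kestrel→Route 2, Ridgeline→Route 5 = $602k.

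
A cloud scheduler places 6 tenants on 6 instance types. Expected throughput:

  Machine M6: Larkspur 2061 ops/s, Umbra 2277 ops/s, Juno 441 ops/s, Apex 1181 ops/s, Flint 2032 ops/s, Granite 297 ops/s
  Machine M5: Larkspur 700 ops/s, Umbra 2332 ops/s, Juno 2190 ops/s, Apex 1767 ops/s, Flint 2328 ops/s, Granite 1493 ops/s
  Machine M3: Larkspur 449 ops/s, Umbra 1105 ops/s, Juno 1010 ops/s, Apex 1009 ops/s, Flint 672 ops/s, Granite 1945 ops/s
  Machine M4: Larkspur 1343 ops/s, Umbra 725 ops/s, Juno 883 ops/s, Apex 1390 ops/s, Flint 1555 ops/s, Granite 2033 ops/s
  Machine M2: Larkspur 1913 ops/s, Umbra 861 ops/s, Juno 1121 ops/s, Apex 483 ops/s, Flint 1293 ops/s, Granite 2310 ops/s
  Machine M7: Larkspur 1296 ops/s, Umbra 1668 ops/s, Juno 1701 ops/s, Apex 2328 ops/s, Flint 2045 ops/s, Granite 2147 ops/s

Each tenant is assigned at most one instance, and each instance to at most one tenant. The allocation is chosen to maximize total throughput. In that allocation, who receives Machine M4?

Flint receives Machine M4.

Optimal: Larkspur→Machine M2 (1913 ops/s), Umbra→Machine M6 (2277 ops/s), Juno→Machine M5 (2190 ops/s), Apex→Machine M7 (2328 ops/s), Flint→Machine M4 (1555 ops/s), Granite→Machine M3 (1945 ops/s) — total 1913+2277+2190+2328+1555+1945 = 12208 ops/s.
Next-best assignment: Larkspur→Machine M2, Umbra→Machine M6, Juno→Machine M3, Apex→Machine M7, Flint→Machine M5, Granite→Machine M4 = 11889 ops/s.
Flint's own top instance is Machine M5 (2328 ops/s), but forcing Flint→Machine M5 and reassigning the rest optimally gives only 11889 ops/s — worse by 319.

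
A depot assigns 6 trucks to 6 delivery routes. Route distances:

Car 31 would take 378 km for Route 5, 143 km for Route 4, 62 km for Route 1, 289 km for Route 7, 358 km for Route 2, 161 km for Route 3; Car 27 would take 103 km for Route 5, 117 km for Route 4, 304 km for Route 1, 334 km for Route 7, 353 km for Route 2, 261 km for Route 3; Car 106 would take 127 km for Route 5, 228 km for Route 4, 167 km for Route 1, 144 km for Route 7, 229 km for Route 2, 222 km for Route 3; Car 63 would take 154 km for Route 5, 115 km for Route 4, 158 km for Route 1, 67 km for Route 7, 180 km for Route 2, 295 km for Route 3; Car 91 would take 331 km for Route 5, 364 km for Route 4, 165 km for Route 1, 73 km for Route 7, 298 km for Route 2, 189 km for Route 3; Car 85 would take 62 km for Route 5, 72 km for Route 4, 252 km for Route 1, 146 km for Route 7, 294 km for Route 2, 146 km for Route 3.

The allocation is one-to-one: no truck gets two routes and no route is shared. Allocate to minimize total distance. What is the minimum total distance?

Min total: 705 km

Optimal: Car 31→Route 1 (62 km), Car 27→Route 4 (117 km), Car 106→Route 5 (127 km), Car 63→Route 2 (180 km), Car 91→Route 7 (73 km), Car 85→Route 3 (146 km) — total 62+117+127+180+73+146 = 705 km.
Next-best assignment: Car 31→Route 1, Car 27→Route 5, Car 106→Route 3, Car 63→Route 2, Car 91→Route 7, Car 85→Route 4 = 712 km.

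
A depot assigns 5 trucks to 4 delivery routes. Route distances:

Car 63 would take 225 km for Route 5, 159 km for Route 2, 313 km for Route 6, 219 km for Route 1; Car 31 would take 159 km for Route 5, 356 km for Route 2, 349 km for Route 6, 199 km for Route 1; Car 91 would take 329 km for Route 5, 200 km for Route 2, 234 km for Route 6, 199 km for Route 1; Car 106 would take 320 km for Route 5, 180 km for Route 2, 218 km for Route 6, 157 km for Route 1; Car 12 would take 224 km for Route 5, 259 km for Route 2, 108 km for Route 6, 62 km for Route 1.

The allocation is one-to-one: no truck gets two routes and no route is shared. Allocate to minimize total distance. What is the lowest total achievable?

Optimal: Car 31→Route 5 (159 km), Car 63→Route 2 (159 km), Car 12→Route 6 (108 km), Car 106→Route 1 (157 km) — total 159+159+108+157 = 583 km.
Min-entry greedy (repeatedly take the single cheapest remaining cell) gives 598 km, worse by 15.
Next-best assignment: Car 31→Route 5, Car 63→Route 2, Car 106→Route 6, Car 12→Route 1 = 598 km.

Min total: 583 km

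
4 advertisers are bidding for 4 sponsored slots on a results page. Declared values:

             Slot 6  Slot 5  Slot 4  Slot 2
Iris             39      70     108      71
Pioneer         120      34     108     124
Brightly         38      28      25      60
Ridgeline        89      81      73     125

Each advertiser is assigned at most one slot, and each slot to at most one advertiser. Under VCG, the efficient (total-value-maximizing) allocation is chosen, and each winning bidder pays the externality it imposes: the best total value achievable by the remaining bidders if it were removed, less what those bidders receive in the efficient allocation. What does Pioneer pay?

Pioneer pays $10.

Efficient allocation: Iris→Slot 4 ($108), Pioneer→Slot 6 ($120), Brightly→Slot 5 ($28), Ridgeline→Slot 2 ($125); total welfare W = $381.
Pioneer receives Slot 6 at value $120, so the others get W − 120 = $261.
Without Pioneer: best allocation of the remaining 3 bidders over all 4 slots is Iris→Slot 4 ($108), Brightly→Slot 6 ($38), Ridgeline→Slot 2 ($125), total $271.
VCG payment = (others' best without Pioneer) − (others' welfare with Pioneer) = 271 − 261 = $10.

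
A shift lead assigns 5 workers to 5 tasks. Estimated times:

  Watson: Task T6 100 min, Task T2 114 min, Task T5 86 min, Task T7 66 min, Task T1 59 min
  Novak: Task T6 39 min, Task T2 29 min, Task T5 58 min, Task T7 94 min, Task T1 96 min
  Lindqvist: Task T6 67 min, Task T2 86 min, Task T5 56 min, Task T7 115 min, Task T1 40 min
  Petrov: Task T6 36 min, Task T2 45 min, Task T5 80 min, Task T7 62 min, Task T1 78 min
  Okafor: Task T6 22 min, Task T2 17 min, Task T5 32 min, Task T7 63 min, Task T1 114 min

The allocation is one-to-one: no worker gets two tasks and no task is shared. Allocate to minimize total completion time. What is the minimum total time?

Optimal: Watson→Task T7 (66 min), Novak→Task T2 (29 min), Lindqvist→Task T1 (40 min), Petrov→Task T6 (36 min), Okafor→Task T5 (32 min) — total 66+29+40+36+32 = 203 min.
Next-best assignment: Watson→Task T7, Novak→Task T5, Lindqvist→Task T1, Petrov→Task T6, Okafor→Task T2 = 217 min.
Every other assignment is strictly worse.

Min total: 203 min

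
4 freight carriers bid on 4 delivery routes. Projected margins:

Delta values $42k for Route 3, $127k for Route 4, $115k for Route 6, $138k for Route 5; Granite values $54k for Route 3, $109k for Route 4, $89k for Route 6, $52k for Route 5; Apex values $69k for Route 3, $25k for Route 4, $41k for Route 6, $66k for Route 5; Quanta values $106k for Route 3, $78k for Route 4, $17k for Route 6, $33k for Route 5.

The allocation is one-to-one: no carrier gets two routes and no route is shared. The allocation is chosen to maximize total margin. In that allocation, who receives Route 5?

Apex receives Route 5.

Optimal: Delta→Route 6 ($115k), Granite→Route 4 ($109k), Apex→Route 5 ($66k), Quanta→Route 3 ($106k) — total 115+109+66+106 = $396k.
Row-greedy (each carrier in turn takes its best remaining route) gives $333k, worse by 63.
Next-best assignment: Delta→Route 5, Granite→Route 4, Apex→Route 6, Quanta→Route 3 = $394k.
Swapping Quanta↔Apex (Quanta→Route 5 $33k, Apex→Route 3 $69k) loses 70.
Apex's own top route is Route 3 ($69k), but forcing Apex→Route 3 and reassigning the rest optimally gives only $374k — worse by 22.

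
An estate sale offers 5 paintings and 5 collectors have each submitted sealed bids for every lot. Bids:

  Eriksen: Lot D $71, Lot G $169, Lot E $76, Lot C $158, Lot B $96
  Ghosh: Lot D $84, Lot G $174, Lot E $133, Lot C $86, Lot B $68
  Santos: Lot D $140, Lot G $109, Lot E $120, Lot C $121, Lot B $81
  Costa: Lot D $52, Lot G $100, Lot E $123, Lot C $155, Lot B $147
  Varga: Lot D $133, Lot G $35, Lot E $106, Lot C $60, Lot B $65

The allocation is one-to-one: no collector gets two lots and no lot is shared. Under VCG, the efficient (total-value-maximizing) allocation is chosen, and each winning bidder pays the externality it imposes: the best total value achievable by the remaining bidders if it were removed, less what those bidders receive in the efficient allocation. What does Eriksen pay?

Eriksen pays $8.

Efficient allocation: Eriksen→Lot C ($158), Ghosh→Lot G ($174), Santos→Lot E ($120), Costa→Lot B ($147), Varga→Lot D ($133); total welfare W = $732.
Eriksen receives Lot C at value $158, so the others get W − 158 = $574.
Without Eriksen: best allocation of the remaining 4 bidders over all 5 lots is Ghosh→Lot G ($174), Santos→Lot E ($120), Costa→Lot C ($155), Varga→Lot D ($133), total $582.
VCG payment = (others' best without Eriksen) − (others' welfare with Eriksen) = 582 − 574 = $8.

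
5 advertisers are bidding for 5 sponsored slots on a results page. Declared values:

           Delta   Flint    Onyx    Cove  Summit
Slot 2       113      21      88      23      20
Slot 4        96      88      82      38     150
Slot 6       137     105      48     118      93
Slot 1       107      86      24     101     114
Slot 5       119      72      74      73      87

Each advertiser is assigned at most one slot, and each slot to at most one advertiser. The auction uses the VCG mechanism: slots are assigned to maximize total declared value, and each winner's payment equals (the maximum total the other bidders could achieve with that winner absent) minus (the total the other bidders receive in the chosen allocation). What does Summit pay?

Summit pays $1.

Efficient allocation: Delta→Slot 5 ($119), Flint→Slot 6 ($105), Onyx→Slot 2 ($88), Cove→Slot 1 ($101), Summit→Slot 4 ($150); total welfare W = $563.
Summit receives Slot 4 at value $150, so the others get W − 150 = $413.
Without Summit: best allocation of the remaining 4 bidders over all 5 slots is Delta→Slot 6 ($137), Flint→Slot 4 ($88), Onyx→Slot 2 ($88), Cove→Slot 1 ($101), total $414.
VCG payment = (others' best without Summit) − (others' welfare with Summit) = 414 − 413 = $1.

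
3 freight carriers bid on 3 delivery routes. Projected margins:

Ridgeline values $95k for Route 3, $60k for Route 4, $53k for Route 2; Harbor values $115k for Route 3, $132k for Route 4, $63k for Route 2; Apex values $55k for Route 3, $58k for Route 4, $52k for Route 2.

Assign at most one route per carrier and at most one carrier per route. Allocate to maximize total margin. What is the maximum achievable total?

Maximum total: $279k

Treat this as an assignment problem: match each carrier to one route.
Optimal: Ridgeline→Route 3 ($95k), Harbor→Route 4 ($132k), Apex→Route 2 ($52k) — total 95+132+52 = $279k.
Column-greedy (each route in turn goes to its best remaining carrier) gives $227k, worse by 52.
Every other assignment is strictly worse.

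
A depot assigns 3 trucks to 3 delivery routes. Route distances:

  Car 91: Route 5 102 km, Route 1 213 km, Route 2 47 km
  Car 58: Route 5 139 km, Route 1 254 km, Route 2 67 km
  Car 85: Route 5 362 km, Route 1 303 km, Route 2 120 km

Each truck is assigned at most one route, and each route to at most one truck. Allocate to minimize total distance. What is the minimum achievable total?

Min total: 472 km

Optimal: Car 91→Route 5 (102 km), Car 58→Route 2 (67 km), Car 85→Route 1 (303 km) — total 102+67+303 = 472 km.
Row-greedy (each truck in turn takes its cheapest remaining route) gives 489 km, worse by 17.
Checked against all permutations: 472 km is optimal.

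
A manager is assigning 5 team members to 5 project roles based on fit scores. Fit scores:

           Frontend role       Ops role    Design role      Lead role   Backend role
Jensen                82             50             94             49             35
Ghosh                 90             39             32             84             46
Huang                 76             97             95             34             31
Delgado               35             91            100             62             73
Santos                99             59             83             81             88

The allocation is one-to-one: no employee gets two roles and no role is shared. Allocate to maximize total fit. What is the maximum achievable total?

Optimal: Jensen→Frontend role (82 pts), Ghosh→Lead role (84 pts), Huang→Ops role (97 pts), Delgado→Design role (100 pts), Santos→Backend role (88 pts) — total 82+84+97+100+88 = 451 pts.
Row-greedy (each employee in turn takes its best remaining role) gives 435 pts, worse by 16.
Next-best assignment: Jensen→Design role, Ghosh→Lead role, Huang→Ops role, Delgado→Backend role, Santos→Frontend role = 447 pts.
No other one-to-one assignment exceeds 451 pts.

Max total: 451 pts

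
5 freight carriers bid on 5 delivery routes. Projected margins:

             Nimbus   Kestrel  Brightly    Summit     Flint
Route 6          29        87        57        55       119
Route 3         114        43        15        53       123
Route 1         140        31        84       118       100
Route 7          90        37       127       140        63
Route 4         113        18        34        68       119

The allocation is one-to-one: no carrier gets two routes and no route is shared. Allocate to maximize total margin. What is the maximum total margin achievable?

Treat this as an assignment problem: match each carrier to one route.
Optimal: Nimbus→Route 4 ($113k), Kestrel→Route 6 ($87k), Brightly→Route 7 ($127k), Summit→Route 1 ($118k), Flint→Route 3 ($123k) — total 113+87+127+118+123 = $568k.
Row-greedy (each carrier in turn takes its best remaining route) gives $545k, worse by 23.
Checked against all permutations: $568k is optimal.

Maximum total: $568k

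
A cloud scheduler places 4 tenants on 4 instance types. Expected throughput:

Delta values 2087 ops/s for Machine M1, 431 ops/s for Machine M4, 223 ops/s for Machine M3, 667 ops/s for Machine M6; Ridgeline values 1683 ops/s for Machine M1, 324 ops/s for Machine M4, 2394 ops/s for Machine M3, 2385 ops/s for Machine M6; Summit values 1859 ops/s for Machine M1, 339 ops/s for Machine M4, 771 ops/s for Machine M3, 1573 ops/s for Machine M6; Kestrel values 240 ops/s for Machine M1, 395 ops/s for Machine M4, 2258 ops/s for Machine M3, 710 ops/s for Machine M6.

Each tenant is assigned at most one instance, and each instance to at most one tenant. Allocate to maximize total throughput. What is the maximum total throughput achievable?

Optimal: Delta→Machine M1 (2087 ops/s), Ridgeline→Machine M6 (2385 ops/s), Summit→Machine M4 (339 ops/s), Kestrel→Machine M3 (2258 ops/s) — total 2087+2385+339+2258 = 7069 ops/s.
Column-greedy (each instance in turn goes to its best remaining tenant) gives 6449 ops/s, worse by 620.
Next-best assignment: Delta→Machine M4, Ridgeline→Machine M6, Summit→Machine M1, Kestrel→Machine M3 = 6933 ops/s.

Maximum total: 7069 ops/s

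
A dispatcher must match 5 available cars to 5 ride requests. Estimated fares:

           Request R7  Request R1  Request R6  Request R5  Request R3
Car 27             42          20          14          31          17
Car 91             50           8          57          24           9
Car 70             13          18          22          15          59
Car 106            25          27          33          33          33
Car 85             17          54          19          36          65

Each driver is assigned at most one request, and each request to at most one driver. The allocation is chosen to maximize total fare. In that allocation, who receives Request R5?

Optimal: Car 27→Request R7 ($42), Car 91→Request R6 ($57), Car 70→Request R3 ($59), Car 106→Request R5 ($33), Car 85→Request R1 ($54) — total 42+57+59+33+54 = $245.
Max-entry greedy (repeatedly take the single best remaining cell) gives $215, worse by 30.
Next-best assignment: Car 27→Request R5, Car 91→Request R7, Car 70→Request R3, Car 106→Request R6, Car 85→Request R1 = $227.
Every other assignment is strictly worse.
Car 106's own top request is Request R6 ($33), but forcing Car 106→Request R6 and reassigning the rest optimally gives only $227 — worse by 18.

Car 106 receives Request R5.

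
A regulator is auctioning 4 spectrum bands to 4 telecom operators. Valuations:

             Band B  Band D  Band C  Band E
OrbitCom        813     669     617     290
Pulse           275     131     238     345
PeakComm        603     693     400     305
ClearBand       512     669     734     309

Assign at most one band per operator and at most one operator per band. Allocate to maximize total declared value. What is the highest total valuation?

Max total: $2585M

Optimal: OrbitCom→Band B ($813M), Pulse→Band E ($345M), PeakComm→Band D ($693M), ClearBand→Band C ($734M) — total 813+345+693+734 = $2585M.
Next-best assignment: OrbitCom→Band D, Pulse→Band E, PeakComm→Band B, ClearBand→Band C = $2351M.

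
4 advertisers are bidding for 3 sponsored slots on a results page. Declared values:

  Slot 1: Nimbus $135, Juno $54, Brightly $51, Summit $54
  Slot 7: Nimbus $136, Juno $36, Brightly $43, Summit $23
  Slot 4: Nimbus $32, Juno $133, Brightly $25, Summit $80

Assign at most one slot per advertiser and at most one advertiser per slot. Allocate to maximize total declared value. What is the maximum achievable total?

Max total: $323

Optimal: Summit→Slot 1 ($54), Nimbus→Slot 7 ($136), Juno→Slot 4 ($133) — total 54+136+133 = $323.
Row-greedy (each advertiser in turn takes its best remaining slot) gives $320, worse by 3.
Swapping Nimbus↔Juno (Nimbus→Slot 4 $32, Juno→Slot 7 $36) loses 201.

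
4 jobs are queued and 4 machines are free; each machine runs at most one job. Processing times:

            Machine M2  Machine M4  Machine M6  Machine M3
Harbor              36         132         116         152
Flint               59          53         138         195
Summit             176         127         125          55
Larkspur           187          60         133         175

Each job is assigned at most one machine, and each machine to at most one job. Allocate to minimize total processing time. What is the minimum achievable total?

This is the linear assignment problem.
Optimal: Harbor→Machine M2 (36 min), Flint→Machine M4 (53 min), Summit→Machine M3 (55 min), Larkspur→Machine M6 (133 min) — total 36+53+55+133 = 277 min.
Column-greedy (each machine in turn goes to its cheapest remaining job) gives 389 min, worse by 112.
Next-best assignment: Harbor→Machine M2, Flint→Machine M6, Summit→Machine M3, Larkspur→Machine M4 = 289 min.
Swapping Harbor↔Summit (Harbor→Machine M3 152 min, Summit→Machine M2 176 min) adds 237.

Minimum total: 277 min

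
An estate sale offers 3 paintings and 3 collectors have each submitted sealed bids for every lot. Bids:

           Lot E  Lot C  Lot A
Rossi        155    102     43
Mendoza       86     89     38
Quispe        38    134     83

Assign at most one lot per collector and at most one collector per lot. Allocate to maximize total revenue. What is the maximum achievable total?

Treat this as an assignment problem: match each collector to one lot.
Optimal: Rossi→Lot E ($155), Mendoza→Lot C ($89), Quispe→Lot A ($83) — total 155+89+83 = $327.
Swapping Quispe↔Rossi (Quispe→Lot E $38, Rossi→Lot A $43) loses 157.

Max total: $327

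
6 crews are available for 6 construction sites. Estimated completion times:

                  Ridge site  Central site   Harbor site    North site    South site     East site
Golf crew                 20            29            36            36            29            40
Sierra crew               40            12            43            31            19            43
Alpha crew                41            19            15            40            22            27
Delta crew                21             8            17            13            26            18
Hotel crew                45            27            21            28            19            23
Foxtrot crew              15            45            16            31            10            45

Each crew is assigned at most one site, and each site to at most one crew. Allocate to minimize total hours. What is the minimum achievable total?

Min total: 93 hours

Treat this as an assignment problem: match each crew to one site.
Optimal: Golf crew→Ridge site (20 hours), Sierra crew→Central site (12 hours), Alpha crew→Harbor site (15 hours), Delta crew→North site (13 hours), Hotel crew→East site (23 hours), Foxtrot crew→South site (10 hours) — total 20+12+15+13+23+10 = 93 hours.
Next-best assignment: Golf crew→Ridge site, Sierra crew→Central site, Alpha crew→Harbor site, Delta crew→East site, Hotel crew→North site, Foxtrot crew→South site = 103 hours.
Every other assignment is strictly worse.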